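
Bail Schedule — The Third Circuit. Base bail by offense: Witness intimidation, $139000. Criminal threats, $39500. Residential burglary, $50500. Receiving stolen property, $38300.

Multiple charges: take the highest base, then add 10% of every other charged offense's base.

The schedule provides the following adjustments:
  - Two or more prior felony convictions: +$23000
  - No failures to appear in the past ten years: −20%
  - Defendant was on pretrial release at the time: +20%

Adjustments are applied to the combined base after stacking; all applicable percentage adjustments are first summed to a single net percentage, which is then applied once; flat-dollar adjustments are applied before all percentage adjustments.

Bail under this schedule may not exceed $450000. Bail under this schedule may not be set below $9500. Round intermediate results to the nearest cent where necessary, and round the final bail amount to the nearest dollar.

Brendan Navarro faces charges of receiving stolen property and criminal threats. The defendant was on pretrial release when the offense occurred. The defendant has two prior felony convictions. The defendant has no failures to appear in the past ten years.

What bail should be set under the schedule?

Base amounts from the schedule: receiving stolen property $38300; criminal threats $39500.
Stacking rule: highest base plus 10% of each additional charge. Highest is criminal threats at $39500. Additional: $38300 × 10% = $3830. Combined base = $39500 + $3830 = $43330.
Two or more prior felony convictions (+$23000 flat): $43330 + $23000 = $66330.
Net percentage adjustment: −20% +20% = +0%. $66330 × 1 = $66330.
$66330 is within the $450000 maximum.
$66330 is at or above the $9500 minimum.

$66330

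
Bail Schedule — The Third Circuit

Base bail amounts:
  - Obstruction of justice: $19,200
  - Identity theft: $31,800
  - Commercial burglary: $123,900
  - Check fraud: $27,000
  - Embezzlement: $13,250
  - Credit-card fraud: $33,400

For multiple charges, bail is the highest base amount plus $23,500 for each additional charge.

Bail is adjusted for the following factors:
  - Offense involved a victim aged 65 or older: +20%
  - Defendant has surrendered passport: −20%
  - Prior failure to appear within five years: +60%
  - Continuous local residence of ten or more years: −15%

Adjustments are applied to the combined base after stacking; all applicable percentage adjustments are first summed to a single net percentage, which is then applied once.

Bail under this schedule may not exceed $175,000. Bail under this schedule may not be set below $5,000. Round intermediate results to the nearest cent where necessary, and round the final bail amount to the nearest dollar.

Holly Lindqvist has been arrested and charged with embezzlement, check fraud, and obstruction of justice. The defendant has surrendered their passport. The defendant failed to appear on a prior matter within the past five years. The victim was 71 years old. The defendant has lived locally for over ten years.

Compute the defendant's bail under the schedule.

$107,300

Base amounts from the schedule: embezzlement $13,250; check fraud $27,000; obstruction of justice $19,200.
Stacking rule: highest base plus $23,500 per additional charge. Highest is check fraud at $27,000; 2 additional charges → +$47,000. Combined base = $74,000.
Net percentage adjustment: +20% −20% +60% −15% = +45%. $74,000 × 1.45 = $107,300.
$107,300 is within the $175,000 maximum.
$107,300 is at or above the $5,000 minimum.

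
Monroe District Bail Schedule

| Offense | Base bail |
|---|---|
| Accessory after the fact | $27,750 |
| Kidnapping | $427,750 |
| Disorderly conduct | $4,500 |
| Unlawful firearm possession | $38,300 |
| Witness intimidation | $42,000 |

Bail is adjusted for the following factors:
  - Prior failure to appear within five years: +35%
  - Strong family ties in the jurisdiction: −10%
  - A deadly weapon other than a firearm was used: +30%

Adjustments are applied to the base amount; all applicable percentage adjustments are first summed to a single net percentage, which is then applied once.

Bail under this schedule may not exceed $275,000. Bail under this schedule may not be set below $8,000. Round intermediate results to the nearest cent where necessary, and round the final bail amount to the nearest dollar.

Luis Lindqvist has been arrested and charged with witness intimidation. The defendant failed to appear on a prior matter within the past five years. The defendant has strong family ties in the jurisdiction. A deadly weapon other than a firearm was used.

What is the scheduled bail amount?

Base amounts from the schedule: witness intimidation $42,000.
Single charge. Combined base = $42,000.
Net percentage adjustment: +35% −10% +30% = +55%. $42,000 × 1.55 = $65,100.
$65,100 is within the $275,000 maximum.
$65,100 is at or above the $8,000 minimum.

$65,100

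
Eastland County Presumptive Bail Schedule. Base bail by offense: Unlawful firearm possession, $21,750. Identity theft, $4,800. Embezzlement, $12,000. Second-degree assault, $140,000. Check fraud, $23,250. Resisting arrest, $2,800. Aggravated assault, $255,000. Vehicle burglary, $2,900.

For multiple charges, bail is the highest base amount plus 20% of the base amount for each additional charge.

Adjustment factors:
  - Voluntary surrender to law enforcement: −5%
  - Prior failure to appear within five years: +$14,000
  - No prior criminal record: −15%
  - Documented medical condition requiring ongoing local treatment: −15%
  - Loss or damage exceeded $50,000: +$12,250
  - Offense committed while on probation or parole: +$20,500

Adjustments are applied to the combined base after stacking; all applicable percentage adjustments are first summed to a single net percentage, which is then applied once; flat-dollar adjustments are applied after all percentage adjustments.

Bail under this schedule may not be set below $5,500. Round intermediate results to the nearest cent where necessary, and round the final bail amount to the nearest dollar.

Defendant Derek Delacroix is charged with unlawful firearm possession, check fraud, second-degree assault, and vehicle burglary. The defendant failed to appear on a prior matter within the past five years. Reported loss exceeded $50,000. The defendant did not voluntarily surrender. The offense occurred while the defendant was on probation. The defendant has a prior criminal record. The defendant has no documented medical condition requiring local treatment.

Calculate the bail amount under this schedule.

$196,330

Base amounts from the schedule: unlawful firearm possession $21,750; check fraud $23,250; second-degree assault $140,000; vehicle burglary $2,900.
Stacking rule: highest base plus 20% of each additional charge. Highest is second-degree assault at $140,000. Additional: $21,750 × 20% = $4,350; $23,250 × 20% = $4,650; $2,900 × 20% = $580. Combined base = $140,000 + $9,580 = $149,580.
Prior failure to appear within five years (+$14,000 flat): $149,580 + $14,000 = $163,580.
Loss or damage exceeded $50,000 (+$12,250 flat): $163,580 + $12,250 = $175,830.
Offense committed while on probation or parole (+$20,500 flat): $175,830 + $20,500 = $196,330.
$196,330 is at or above the $5,500 minimum.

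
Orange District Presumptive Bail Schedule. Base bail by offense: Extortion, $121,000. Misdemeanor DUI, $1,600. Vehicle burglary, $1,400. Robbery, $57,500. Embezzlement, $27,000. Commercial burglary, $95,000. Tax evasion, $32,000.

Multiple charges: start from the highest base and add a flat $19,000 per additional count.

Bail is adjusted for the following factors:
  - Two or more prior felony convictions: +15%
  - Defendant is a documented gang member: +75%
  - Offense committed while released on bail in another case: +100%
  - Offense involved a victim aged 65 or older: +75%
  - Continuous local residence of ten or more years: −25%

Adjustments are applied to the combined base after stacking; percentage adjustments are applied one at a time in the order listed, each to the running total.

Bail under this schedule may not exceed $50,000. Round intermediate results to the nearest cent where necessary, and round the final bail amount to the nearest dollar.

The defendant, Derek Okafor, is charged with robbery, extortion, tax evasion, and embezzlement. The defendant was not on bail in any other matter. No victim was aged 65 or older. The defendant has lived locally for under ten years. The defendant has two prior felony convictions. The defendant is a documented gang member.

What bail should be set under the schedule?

Base amounts from the schedule: robbery $57,500; extortion $121,000; tax evasion $32,000; embezzlement $27,000.
Stacking rule: highest base plus $19,000 per additional charge. Highest is extortion at $121,000; 3 additional charges → +$57,000. Combined base = $178,000.
Two or more prior felony convictions (+15%): $178,000 × 1.15 = $204,700.
Defendant is a documented gang member (+75%): $204,700 × 1.75 = $358,225.
Result $358,225 exceeds the maximum of $50,000; bail is capped at $50,000.

$50,000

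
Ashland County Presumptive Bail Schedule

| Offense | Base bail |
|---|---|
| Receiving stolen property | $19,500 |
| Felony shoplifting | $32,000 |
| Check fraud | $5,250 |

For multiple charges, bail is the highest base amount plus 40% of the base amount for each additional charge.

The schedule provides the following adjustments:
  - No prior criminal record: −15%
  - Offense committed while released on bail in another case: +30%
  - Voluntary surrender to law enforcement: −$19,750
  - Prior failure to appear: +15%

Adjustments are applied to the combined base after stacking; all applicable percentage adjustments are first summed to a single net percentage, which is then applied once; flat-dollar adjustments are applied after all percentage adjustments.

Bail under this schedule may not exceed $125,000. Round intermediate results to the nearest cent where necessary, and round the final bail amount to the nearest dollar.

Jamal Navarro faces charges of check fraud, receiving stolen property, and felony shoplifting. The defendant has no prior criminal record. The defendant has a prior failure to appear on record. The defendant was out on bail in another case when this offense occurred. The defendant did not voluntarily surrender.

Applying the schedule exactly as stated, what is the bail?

Base amounts from the schedule: check fraud $5,250; receiving stolen property $19,500; felony shoplifting $32,000.
Stacking rule: highest base plus 40% of each additional charge. Highest is felony shoplifting at $32,000. Additional: $5,250 × 40% = $2,100; $19,500 × 40% = $7,800. Combined base = $32,000 + $9,900 = $41,900.
Net percentage adjustment: −15% +30% +15% = +30%. $41,900 × 1.3 = $54,470.
$54,470 is within the $125,000 maximum.

$54,470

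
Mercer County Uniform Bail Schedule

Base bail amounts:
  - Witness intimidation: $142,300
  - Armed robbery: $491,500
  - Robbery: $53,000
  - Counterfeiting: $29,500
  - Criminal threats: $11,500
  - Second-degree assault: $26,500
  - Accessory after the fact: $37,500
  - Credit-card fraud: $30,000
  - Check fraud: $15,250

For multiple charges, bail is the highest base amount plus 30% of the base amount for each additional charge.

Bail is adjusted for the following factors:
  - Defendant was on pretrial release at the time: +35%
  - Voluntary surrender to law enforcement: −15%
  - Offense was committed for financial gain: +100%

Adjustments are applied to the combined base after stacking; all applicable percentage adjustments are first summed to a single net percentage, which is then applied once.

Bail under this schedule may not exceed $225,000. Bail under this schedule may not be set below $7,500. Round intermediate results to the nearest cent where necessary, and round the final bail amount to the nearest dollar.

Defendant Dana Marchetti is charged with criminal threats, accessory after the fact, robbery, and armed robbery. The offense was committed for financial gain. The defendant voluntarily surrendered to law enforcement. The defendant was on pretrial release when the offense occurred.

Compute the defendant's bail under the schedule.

Base amounts from the schedule: criminal threats $11,500; accessory after the fact $37,500; robbery $53,000; armed robbery $491,500.
Stacking rule: highest base plus 30% of each additional charge. Highest is armed robbery at $491,500. Additional: $11,500 × 30% = $3,450; $37,500 × 30% = $11,250; $53,000 × 30% = $15,900. Combined base = $491,500 + $30,600 = $522,100.
Net percentage adjustment: +35% −15% +100% = +120%. $522,100 × 2.2 = $1,148,620.
Result $1,148,620 exceeds the maximum of $225,000; bail is capped at $225,000.
$225,000 is at or above the $7,500 minimum.

$225,000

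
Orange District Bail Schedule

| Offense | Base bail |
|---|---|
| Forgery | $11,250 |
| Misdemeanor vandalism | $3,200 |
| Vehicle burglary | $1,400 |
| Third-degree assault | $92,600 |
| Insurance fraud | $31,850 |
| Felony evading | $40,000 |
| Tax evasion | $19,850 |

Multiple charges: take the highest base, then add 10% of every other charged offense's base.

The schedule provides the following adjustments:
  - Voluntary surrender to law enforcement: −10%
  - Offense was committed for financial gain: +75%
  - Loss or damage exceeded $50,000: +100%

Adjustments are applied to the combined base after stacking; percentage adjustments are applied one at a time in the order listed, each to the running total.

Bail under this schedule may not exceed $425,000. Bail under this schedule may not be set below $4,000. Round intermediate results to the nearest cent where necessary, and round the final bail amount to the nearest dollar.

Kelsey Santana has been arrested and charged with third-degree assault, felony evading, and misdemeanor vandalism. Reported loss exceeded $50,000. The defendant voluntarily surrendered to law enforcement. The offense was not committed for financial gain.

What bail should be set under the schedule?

$174,456

Base amounts from the schedule: third-degree assault $92,600; felony evading $40,000; misdemeanor vandalism $3,200.
Stacking rule: highest base plus 10% of each additional charge. Highest is third-degree assault at $92,600. Additional: $40,000 × 10% = $4,000; $3,200 × 10% = $320. Combined base = $92,600 + $4,320 = $96,920.
Voluntary surrender to law enforcement (−10%): $96,920 × 0.9 = $87,228.
Loss or damage exceeded $50,000 (+100%): $87,228 × 2 = $174,456.
$174,456 is within the $425,000 maximum.
$174,456 is at or above the $4,000 minimum.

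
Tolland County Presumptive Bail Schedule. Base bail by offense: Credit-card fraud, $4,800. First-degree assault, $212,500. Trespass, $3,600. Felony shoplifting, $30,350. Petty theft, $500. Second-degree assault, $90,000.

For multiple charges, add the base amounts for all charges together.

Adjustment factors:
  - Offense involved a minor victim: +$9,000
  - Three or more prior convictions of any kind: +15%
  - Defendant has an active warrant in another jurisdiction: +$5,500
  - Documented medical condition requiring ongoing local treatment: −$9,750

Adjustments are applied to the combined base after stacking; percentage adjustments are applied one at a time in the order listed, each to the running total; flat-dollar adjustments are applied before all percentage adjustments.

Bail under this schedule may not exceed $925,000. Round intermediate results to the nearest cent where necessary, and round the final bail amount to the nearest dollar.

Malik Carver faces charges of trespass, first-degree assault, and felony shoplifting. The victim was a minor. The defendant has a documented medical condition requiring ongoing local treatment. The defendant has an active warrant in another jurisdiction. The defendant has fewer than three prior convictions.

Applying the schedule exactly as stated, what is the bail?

$251,200

Base amounts from the schedule: trespass $3,600; first-degree assault $212,500; felony shoplifting $30,350.
Stacking rule: sum of all bases. $3,600 + $212,500 + $30,350 = $246,450.
Offense involved a minor victim (+$9,000 flat): $246,450 + $9,000 = $255,450.
Defendant has an active warrant in another jurisdiction (+$5,500 flat): $255,450 + $5,500 = $260,950.
Documented medical condition requiring ongoing local treatment (−$9,750 flat): $260,950 − $9,750 = $251,200.
$251,200 is within the $925,000 maximum.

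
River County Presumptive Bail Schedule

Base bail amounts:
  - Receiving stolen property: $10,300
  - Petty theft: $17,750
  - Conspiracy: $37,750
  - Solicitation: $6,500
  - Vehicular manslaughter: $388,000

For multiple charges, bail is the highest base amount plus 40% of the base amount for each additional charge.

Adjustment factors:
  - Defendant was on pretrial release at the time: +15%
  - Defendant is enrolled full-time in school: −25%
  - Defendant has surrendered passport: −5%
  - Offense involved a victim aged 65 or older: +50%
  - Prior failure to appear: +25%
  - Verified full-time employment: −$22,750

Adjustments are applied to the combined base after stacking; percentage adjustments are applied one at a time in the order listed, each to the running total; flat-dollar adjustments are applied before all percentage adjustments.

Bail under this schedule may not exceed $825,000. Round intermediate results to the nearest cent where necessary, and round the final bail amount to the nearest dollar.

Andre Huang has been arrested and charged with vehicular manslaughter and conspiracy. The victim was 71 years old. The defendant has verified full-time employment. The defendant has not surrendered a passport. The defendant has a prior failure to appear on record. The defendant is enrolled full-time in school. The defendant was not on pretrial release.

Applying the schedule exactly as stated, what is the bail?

Base amounts from the schedule: vehicular manslaughter $388,000; conspiracy $37,750.
Stacking rule: highest base plus 40% of each additional charge. Highest is vehicular manslaughter at $388,000. Additional: $37,750 × 40% = $15,100. Combined base = $388,000 + $15,100 = $403,100.
Verified full-time employment (−$22,750 flat): $403,100 − $22,750 = $380,350.
Defendant is enrolled full-time in school (−25%): $380,350 × 0.75 = $285,262.50.
Offense involved a victim aged 65 or older (+50%): $285,262.50 × 1.5 = $427,893.75.
Prior failure to appear (+25%): $427,893.75 × 1.25 = $534,867.19.
$534,867.19 is within the $825,000 maximum.
Rounded to the nearest dollar: $534,867.

$534,867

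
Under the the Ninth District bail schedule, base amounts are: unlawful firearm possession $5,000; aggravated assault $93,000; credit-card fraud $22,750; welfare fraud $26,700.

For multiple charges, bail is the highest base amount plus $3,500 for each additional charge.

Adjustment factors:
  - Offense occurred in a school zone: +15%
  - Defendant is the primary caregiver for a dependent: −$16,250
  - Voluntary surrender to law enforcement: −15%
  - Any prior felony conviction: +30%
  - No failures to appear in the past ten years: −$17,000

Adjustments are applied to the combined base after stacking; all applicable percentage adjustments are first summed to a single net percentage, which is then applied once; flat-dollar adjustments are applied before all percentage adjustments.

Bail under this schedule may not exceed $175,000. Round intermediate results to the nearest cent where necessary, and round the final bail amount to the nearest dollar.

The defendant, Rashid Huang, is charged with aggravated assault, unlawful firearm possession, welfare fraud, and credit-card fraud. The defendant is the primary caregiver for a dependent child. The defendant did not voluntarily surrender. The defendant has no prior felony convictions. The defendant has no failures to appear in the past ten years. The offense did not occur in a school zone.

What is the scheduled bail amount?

Base amounts from the schedule: aggravated assault $93,000; unlawful firearm possession $5,000; welfare fraud $26,700; credit-card fraud $22,750.
Stacking rule: highest base plus $3,500 per additional charge. Highest is aggravated assault at $93,000; 3 additional charges → +$10,500. Combined base = $103,500.
Defendant is the primary caregiver for a dependent (−$16,250 flat): $103,500 − $16,250 = $87,250.
No failures to appear in the past ten years (−$17,000 flat): $87,250 − $17,000 = $70,250.
$70,250 is within the $175,000 maximum.

$70,250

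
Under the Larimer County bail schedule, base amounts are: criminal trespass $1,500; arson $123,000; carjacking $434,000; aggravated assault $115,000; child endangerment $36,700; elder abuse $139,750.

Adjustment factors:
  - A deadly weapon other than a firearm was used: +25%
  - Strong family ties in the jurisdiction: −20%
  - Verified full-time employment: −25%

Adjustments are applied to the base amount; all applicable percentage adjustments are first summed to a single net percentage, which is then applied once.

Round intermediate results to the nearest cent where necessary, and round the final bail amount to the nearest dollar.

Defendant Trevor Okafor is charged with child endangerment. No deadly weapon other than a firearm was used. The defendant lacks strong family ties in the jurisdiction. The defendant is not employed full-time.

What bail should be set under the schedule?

Base amounts from the schedule: child endangerment $36,700.
Single charge. Combined base = $36,700.
No adjustment factors apply to this defendant.

$36,700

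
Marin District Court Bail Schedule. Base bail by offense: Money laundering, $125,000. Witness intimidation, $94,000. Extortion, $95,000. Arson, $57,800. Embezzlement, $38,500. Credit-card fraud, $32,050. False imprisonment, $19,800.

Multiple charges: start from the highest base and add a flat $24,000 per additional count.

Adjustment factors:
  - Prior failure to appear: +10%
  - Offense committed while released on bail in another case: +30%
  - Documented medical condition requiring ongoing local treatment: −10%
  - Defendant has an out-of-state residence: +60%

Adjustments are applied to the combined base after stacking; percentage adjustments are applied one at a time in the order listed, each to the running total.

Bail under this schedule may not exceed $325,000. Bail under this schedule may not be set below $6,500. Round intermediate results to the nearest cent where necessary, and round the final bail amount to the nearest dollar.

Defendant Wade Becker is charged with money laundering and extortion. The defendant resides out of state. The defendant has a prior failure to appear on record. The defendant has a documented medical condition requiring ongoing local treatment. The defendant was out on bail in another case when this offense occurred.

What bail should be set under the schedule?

Base amounts from the schedule: money laundering $125,000; extortion $95,000.
Stacking rule: highest base plus $24,000 per additional charge. Highest is money laundering at $125,000; 1 additional charge → +$24,000. Combined base = $149,000.
Prior failure to appear (+10%): $149,000 × 1.1 = $163,900.
Offense committed while released on bail in another case (+30%): $163,900 × 1.3 = $213,070.
Documented medical condition requiring ongoing local treatment (−10%): $213,070 × 0.9 = $191,763.
Defendant has an out-of-state residence (+60%): $191,763 × 1.6 = $306,820.80.
$306,820.80 is within the $325,000 maximum.
$306,820.80 is at or above the $6,500 minimum.
Rounded to the nearest dollar: $306,821.

$306,821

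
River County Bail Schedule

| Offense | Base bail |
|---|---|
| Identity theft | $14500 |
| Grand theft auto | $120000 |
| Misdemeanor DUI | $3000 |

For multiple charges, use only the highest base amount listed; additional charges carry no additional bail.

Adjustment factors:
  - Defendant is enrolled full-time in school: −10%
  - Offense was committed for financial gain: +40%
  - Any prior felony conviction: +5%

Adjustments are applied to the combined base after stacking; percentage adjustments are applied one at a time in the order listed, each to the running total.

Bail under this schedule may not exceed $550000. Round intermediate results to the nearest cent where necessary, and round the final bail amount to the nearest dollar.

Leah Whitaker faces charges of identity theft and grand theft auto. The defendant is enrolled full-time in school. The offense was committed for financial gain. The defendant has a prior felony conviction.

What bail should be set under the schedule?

Base amounts from the schedule: identity theft $14500; grand theft auto $120000.
Stacking rule: use the highest base only. Highest is grand theft auto at $120000. Combined base = $120000.
Defendant is enrolled full-time in school (−10%): $120000 × 0.9 = $108000.
Offense was committed for financial gain (+40%): $108000 × 1.4 = $151200.
Any prior felony conviction (+5%): $151200 × 1.05 = $158760.
$158760 is within the $550000 maximum.

$158760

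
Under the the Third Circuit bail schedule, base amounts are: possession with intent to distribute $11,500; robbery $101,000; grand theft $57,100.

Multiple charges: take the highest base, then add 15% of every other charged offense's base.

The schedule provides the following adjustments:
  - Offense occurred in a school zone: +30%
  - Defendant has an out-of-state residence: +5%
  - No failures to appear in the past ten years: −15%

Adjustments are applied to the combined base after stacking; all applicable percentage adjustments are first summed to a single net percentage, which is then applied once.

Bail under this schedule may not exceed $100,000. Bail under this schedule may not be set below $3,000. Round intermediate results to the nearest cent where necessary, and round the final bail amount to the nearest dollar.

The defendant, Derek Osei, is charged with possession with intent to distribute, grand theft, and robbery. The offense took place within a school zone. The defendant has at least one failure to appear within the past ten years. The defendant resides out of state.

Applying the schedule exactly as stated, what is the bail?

Base amounts from the schedule: possession with intent to distribute $11,500; grand theft $57,100; robbery $101,000.
Stacking rule: highest base plus 15% of each additional charge. Highest is robbery at $101,000. Additional: $11,500 × 15% = $1,725; $57,100 × 15% = $8,565. Combined base = $101,000 + $10,290 = $111,290.
Net percentage adjustment: +30% +5% = +35%. $111,290 × 1.35 = $150,241.50.
Result $150,241.50 exceeds the maximum of $100,000; bail is capped at $100,000.
$100,000 is at or above the $3,000 minimum.

$100,000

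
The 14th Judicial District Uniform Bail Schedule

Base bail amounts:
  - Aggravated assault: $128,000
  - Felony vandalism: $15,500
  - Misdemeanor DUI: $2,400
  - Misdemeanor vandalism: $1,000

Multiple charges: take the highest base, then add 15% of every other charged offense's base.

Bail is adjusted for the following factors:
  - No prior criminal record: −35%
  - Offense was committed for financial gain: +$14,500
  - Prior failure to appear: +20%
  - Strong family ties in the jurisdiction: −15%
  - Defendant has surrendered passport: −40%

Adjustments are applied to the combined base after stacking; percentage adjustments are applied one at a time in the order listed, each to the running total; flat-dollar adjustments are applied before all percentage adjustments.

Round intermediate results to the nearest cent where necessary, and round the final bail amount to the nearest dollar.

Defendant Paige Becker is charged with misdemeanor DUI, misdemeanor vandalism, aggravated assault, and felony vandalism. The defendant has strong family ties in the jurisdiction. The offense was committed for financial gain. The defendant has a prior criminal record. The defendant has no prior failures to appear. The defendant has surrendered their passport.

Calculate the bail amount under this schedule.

Base amounts from the schedule: misdemeanor DUI $2,400; misdemeanor vandalism $1,000; aggravated assault $128,000; felony vandalism $15,500.
Stacking rule: highest base plus 15% of each additional charge. Highest is aggravated assault at $128,000. Additional: $2,400 × 15% = $360; $1,000 × 15% = $150; $15,500 × 15% = $2,325. Combined base = $128,000 + $2,835 = $130,835.
Offense was committed for financial gain (+$14,500 flat): $130,835 + $14,500 = $145,335.
Strong family ties in the jurisdiction (−15%): $145,335 × 0.85 = $123,534.75.
Defendant has surrendered passport (−40%): $123,534.75 × 0.6 = $74,120.85.
Rounded to the nearest dollar: $74,121.

$74,121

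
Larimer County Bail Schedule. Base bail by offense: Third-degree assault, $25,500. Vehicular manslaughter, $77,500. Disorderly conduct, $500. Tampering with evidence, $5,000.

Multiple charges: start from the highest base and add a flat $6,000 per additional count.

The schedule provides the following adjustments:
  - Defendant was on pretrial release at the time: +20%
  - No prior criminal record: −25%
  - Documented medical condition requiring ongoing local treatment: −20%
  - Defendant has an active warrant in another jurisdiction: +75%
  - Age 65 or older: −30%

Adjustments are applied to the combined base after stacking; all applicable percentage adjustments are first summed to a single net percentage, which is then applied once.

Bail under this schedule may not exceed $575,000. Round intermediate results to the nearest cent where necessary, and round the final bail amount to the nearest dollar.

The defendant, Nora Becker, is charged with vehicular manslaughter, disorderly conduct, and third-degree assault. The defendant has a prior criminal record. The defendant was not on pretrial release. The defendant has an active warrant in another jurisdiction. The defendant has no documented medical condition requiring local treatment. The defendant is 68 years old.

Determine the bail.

$129,775

Base amounts from the schedule: vehicular manslaughter $77,500; disorderly conduct $500; third-degree assault $25,500.
Stacking rule: highest base plus $6,000 per additional charge. Highest is vehicular manslaughter at $77,500; 2 additional charges → +$12,000. Combined base = $89,500.
Net percentage adjustment: +75% −30% = +45%. $89,500 × 1.45 = $129,775.
$129,775 is within the $575,000 maximum.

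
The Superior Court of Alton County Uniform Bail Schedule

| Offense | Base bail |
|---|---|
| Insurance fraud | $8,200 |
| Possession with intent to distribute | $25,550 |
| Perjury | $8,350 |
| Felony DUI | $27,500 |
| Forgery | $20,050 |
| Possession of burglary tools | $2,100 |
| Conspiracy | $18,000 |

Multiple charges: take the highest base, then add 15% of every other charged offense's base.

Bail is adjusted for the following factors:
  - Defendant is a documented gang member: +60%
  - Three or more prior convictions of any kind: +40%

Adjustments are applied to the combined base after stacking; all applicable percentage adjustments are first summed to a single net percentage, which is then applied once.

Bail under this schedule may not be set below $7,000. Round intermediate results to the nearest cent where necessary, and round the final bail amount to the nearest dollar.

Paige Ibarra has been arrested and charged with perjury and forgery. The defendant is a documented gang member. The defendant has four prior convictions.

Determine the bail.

$42,605

Base amounts from the schedule: perjury $8,350; forgery $20,050.
Stacking rule: highest base plus 15% of each additional charge. Highest is forgery at $20,050. Additional: $8,350 × 15% = $1,252.50. Combined base = $20,050 + $1,252.50 = $21,302.50.
Net percentage adjustment: +60% +40% = +100%. $21,302.50 × 2 = $42,605.
$42,605 is at or above the $7,000 minimum.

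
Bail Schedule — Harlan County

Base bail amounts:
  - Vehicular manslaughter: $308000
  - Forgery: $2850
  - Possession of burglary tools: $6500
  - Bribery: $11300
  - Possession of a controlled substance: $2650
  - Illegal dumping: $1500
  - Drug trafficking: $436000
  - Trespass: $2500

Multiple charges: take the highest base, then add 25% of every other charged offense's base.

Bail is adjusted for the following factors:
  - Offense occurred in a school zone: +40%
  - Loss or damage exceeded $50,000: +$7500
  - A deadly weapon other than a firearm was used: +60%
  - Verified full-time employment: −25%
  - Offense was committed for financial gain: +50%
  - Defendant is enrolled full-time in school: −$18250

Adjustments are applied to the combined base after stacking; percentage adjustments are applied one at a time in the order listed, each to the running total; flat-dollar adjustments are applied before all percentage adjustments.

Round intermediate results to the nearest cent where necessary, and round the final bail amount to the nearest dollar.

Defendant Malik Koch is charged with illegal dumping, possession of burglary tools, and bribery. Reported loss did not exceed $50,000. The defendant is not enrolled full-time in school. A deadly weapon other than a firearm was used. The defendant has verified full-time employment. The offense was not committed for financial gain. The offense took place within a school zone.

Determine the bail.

Base amounts from the schedule: illegal dumping $1500; possession of burglary tools $6500; bribery $11300.
Stacking rule: highest base plus 25% of each additional charge. Highest is bribery at $11300. Additional: $1500 × 25% = $375; $6500 × 25% = $1625. Combined base = $11300 + $2000 = $13300.
Offense occurred in a school zone (+40%): $13300 × 1.4 = $18620.
A deadly weapon other than a firearm was used (+60%): $18620 × 1.6 = $29792.
Verified full-time employment (−25%): $29792 × 0.75 = $22344.

$22344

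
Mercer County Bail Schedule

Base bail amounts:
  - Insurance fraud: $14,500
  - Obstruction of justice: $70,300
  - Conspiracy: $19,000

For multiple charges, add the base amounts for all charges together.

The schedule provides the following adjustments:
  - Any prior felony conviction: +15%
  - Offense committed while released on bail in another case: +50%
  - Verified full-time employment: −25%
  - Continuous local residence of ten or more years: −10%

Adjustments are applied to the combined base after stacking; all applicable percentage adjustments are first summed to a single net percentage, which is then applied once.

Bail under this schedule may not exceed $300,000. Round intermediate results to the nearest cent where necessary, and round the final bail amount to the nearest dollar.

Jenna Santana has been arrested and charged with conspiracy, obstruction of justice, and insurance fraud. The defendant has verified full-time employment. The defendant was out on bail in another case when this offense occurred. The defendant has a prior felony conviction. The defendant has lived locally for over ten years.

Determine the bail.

Base amounts from the schedule: conspiracy $19,000; obstruction of justice $70,300; insurance fraud $14,500.
Stacking rule: sum of all bases. $19,000 + $70,300 + $14,500 = $103,800.
Net percentage adjustment: +15% +50% −25% −10% = +30%. $103,800 × 1.3 = $134,940.
$134,940 is within the $300,000 maximum.

$134,940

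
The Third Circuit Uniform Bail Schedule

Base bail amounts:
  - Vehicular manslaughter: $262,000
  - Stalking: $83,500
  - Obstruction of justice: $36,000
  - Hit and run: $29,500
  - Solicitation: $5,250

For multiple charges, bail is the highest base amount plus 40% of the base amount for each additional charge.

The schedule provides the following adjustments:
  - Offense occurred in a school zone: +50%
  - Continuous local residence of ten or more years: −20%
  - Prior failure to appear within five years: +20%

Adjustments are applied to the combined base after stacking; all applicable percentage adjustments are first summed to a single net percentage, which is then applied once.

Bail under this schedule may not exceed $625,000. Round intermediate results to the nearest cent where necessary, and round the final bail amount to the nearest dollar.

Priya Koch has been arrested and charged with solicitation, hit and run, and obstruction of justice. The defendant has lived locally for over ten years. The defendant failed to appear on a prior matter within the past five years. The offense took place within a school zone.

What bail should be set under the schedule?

Base amounts from the schedule: solicitation $5,250; hit and run $29,500; obstruction of justice $36,000.
Stacking rule: highest base plus 40% of each additional charge. Highest is obstruction of justice at $36,000. Additional: $5,250 × 40% = $2,100; $29,500 × 40% = $11,800. Combined base = $36,000 + $13,900 = $49,900.
Net percentage adjustment: +50% −20% +20% = +50%. $49,900 × 1.5 = $74,850.
$74,850 is within the $625,000 maximum.

$74,850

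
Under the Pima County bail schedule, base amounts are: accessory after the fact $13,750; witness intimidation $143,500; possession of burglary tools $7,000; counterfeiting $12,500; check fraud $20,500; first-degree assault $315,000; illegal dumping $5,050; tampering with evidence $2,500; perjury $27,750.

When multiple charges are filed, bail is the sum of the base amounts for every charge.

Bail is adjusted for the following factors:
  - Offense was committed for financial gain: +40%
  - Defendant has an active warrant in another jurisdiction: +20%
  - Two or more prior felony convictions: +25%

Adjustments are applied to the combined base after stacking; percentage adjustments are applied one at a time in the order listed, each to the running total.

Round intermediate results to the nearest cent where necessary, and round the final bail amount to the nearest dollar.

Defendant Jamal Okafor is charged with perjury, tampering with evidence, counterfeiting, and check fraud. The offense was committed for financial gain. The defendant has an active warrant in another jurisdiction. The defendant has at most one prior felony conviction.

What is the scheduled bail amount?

$106,260

Base amounts from the schedule: perjury $27,750; tampering with evidence $2,500; counterfeiting $12,500; check fraud $20,500.
Stacking rule: sum of all bases. $27,750 + $2,500 + $12,500 + $20,500 = $63,250.
Offense was committed for financial gain (+40%): $63,250 × 1.4 = $88,550.
Defendant has an active warrant in another jurisdiction (+20%): $88,550 × 1.2 = $106,260.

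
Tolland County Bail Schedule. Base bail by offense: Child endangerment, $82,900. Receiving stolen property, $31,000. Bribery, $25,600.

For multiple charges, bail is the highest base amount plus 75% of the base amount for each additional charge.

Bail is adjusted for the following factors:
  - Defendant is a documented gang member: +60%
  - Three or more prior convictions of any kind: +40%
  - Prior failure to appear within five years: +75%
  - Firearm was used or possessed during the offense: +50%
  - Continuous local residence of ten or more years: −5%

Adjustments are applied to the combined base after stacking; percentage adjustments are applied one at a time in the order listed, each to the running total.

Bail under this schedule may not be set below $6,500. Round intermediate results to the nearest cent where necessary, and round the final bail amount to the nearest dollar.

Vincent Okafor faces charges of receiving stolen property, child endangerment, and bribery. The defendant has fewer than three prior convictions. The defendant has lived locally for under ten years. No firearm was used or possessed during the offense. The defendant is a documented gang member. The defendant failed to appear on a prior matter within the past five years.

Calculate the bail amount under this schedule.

$350,980

Base amounts from the schedule: receiving stolen property $31,000; child endangerment $82,900; bribery $25,600.
Stacking rule: highest base plus 75% of each additional charge. Highest is child endangerment at $82,900. Additional: $31,000 × 75% = $23,250; $25,600 × 75% = $19,200. Combined base = $82,900 + $42,450 = $125,350.
Defendant is a documented gang member (+60%): $125,350 × 1.6 = $200,560.
Prior failure to appear within five years (+75%): $200,560 × 1.75 = $350,980.
$350,980 is at or above the $6,500 minimum.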